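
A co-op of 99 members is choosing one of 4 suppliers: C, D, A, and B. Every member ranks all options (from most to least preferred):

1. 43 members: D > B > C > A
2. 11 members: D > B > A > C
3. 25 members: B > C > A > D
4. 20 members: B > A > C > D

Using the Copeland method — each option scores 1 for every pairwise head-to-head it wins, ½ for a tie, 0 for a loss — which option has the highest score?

C: beats A; loses to D and B → score 1.
D: beats C, A, and B → score 3.
A: loses to C, D, and B → score 0.
B: beats C and A; loses to D → score 2.
D has the best pairwise record.

D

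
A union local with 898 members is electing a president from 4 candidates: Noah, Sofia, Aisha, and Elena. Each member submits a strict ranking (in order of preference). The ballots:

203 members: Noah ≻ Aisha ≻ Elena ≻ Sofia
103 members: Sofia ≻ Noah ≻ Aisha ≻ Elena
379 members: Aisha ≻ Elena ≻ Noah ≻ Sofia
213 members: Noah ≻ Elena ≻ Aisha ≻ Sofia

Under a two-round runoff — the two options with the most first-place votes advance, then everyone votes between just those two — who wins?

Round 1 first-place votes: Noah 416, Sofia 103, Aisha 379, Elena 0.
Noah and Aisha advance.
Runoff: Noah is preferred to Aisha by 519 voters; Aisha by 379.
Noah wins the runoff.

Noah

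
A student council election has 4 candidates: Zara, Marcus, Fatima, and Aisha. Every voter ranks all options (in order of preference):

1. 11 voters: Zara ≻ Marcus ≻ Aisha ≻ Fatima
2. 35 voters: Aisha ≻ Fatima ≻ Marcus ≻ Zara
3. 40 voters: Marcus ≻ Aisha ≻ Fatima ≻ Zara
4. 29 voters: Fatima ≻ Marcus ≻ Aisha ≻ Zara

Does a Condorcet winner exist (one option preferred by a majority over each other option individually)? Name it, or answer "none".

Checking pairwise contests:
Marcus beats Zara 104–11.
Fatima beats Marcus 64–51.
Aisha beats Fatima 86–29.
Marcus beats Aisha 80–35.
Every option loses at least one head-to-head, so there is no Condorcet winner.

none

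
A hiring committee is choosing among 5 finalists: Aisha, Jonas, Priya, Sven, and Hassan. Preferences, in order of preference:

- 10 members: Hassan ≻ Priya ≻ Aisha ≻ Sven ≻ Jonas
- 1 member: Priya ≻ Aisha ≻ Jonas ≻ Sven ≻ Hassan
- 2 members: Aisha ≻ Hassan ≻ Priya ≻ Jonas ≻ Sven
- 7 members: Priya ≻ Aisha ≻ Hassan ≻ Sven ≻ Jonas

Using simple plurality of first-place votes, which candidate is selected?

First-place votes: Aisha 2, Jonas 0, Priya 8, Sven 0, Hassan 10.
Hassan has the most first-place votes.

Hassan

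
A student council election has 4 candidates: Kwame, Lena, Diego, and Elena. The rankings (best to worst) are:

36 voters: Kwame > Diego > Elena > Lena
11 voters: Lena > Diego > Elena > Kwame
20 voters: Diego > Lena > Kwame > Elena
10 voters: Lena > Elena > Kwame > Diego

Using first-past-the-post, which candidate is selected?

Kwame

First-place votes: Kwame 36, Lena 21, Diego 20, Elena 0.
Kwame has the most first-place votes.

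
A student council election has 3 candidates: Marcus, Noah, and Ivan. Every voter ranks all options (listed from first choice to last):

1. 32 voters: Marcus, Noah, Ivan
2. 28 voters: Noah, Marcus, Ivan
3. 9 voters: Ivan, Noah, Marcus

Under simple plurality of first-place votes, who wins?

Marcus

First-place votes: Marcus 32, Noah 28, Ivan 9.
Marcus has the most first-place votes.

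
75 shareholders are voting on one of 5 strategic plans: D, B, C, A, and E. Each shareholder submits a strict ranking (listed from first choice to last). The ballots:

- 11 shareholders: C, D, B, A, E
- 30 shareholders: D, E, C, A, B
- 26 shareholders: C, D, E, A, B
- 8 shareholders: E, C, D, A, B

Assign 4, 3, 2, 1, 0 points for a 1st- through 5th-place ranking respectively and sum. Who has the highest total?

D

D: 11·3 + 30·4 + 26·3 + 8·2 = 247
B: 11·2 + 30·0 + 26·0 + 8·0 = 22
C: 11·4 + 30·2 + 26·4 + 8·3 = 232
A: 11·1 + 30·1 + 26·1 + 8·1 = 75
E: 11·0 + 30·3 + 26·2 + 8·4 = 174
D has the highest Borda score (247).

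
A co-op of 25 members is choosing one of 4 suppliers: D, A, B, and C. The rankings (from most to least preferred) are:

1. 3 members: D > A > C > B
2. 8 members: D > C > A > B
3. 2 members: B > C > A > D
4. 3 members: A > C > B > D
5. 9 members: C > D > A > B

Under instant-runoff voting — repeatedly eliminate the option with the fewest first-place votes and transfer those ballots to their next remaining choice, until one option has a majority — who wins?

Round 1: D 11, A 3, B 2, C 9. Eliminate B.
Round 2: D 11, A 3, C 11. Eliminate A.
Round 3: D 11, C 14. C has a majority.

C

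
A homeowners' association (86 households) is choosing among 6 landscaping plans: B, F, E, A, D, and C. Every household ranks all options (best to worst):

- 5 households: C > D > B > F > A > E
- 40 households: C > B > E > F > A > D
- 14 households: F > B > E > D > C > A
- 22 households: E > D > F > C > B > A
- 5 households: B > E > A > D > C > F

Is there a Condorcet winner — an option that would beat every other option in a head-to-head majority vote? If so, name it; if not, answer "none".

C vs B: 67–19 for C.
C vs F: 50–36 for C.
C vs E: 45–41 for C.
C vs A: 81–5 for C.
C vs D: 45–41 for C.
C beats every other option head-to-head.

C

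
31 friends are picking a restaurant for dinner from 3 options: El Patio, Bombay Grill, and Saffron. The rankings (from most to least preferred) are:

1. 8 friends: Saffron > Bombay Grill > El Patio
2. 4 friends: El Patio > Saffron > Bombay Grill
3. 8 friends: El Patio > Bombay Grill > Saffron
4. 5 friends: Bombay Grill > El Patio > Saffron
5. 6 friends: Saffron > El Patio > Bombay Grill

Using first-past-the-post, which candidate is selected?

First-place votes: El Patio 12, Bombay Grill 5, Saffron 14.
Saffron has the most first-place votes.

Saffron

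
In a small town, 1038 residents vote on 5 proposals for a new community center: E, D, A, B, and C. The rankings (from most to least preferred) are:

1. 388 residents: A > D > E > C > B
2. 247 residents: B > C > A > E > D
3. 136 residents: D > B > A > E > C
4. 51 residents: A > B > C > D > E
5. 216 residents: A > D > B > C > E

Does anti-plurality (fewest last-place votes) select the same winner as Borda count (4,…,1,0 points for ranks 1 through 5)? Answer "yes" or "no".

yes

Anti-plurality — last-place votes: E 267, D 247, A 0, B 388, C 136. Winner: A.
Borda — scores: E 1159, D 2407, A 3386, B 1981, C 1447. Winner: A.
The two methods agree.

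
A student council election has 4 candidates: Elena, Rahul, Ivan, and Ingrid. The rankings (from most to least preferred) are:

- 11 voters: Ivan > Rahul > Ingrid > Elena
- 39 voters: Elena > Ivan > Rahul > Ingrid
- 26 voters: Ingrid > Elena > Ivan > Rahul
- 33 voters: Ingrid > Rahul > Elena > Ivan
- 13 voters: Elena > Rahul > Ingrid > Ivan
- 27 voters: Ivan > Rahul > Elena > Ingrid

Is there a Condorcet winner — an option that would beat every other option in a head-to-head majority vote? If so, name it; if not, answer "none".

Elena

Elena vs Rahul: 78–71 for Elena.
Elena vs Ivan: 111–38 for Elena.
Elena vs Ingrid: 79–70 for Elena.
Elena beats every other option head-to-head.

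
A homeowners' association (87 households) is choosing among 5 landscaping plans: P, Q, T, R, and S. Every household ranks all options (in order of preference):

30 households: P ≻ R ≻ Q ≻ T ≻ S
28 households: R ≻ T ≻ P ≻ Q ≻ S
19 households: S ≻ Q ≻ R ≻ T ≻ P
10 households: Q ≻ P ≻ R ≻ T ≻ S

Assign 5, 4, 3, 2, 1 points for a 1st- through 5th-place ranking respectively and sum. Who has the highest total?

R

P: 30·5 + 28·3 + 19·1 + 10·4 = 293
Q: 30·3 + 28·2 + 19·4 + 10·5 = 272
T: 30·2 + 28·4 + 19·2 + 10·2 = 230
R: 30·4 + 28·5 + 19·3 + 10·3 = 347
S: 30·1 + 28·1 + 19·5 + 10·1 = 163
R has the highest Borda score (347).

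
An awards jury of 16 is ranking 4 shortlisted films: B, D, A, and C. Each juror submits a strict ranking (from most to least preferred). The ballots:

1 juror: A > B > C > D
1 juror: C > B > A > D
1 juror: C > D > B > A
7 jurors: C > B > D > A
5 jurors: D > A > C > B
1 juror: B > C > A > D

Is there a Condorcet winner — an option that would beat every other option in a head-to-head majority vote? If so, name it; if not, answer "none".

C

C vs B: 14–2 for C.
C vs D: 11–5 for C.
C vs A: 10–6 for C.
C beats every other option head-to-head.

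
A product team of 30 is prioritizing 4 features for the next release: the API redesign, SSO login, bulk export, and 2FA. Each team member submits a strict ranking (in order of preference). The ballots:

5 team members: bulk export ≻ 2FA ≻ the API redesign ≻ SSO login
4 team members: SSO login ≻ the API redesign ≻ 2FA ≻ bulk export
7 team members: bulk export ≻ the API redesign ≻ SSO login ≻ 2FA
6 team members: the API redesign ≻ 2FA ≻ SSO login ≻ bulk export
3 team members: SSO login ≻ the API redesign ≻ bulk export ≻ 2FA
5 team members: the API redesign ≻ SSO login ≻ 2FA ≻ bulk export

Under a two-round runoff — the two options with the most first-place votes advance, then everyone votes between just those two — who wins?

the API redesign

Round 1 first-place votes: the API redesign 11, SSO login 7, bulk export 12, 2FA 0.
bulk export and the API redesign advance.
Runoff: bulk export is preferred to the API redesign by 12 voters; the API redesign by 18.
the API redesign wins the runoff.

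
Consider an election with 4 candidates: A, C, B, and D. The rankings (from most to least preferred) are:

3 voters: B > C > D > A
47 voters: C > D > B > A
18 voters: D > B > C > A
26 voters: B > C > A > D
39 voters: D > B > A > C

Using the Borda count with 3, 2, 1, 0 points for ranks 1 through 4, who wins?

A: 3·0 + 47·0 + 18·0 + 26·1 + 39·1 = 65
C: 3·2 + 47·3 + 18·1 + 26·2 + 39·0 = 217
B: 3·3 + 47·1 + 18·2 + 26·3 + 39·2 = 248
D: 3·1 + 47·2 + 18·3 + 26·0 + 39·3 = 268
D has the highest Borda score (268).

D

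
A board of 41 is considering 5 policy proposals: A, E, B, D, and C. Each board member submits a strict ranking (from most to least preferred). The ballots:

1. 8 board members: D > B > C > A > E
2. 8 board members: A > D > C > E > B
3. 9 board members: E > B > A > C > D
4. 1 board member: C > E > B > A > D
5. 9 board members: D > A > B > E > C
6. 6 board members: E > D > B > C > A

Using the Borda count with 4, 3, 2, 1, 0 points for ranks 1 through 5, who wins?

D

A: 8·1 + 8·4 + 9·2 + 1·1 + 9·3 + 6·0 = 86
E: 8·0 + 8·1 + 9·4 + 1·3 + 9·1 + 6·4 = 80
B: 8·3 + 8·0 + 9·3 + 1·2 + 9·2 + 6·2 = 83
D: 8·4 + 8·3 + 9·0 + 1·0 + 9·4 + 6·3 = 110
C: 8·2 + 8·2 + 9·1 + 1·4 + 9·0 + 6·1 = 51
D has the highest Borda score (110).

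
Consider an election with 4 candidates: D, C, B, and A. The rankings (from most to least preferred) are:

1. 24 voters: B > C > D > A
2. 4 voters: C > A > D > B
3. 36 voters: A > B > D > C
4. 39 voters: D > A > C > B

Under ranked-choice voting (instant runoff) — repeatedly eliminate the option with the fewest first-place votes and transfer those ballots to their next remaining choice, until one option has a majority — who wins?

D

Round 1: D 39, C 4, B 24, A 36. Eliminate C.
Round 2: D 39, B 24, A 40. Eliminate B.
Round 3: D 63, A 40. D has a majority.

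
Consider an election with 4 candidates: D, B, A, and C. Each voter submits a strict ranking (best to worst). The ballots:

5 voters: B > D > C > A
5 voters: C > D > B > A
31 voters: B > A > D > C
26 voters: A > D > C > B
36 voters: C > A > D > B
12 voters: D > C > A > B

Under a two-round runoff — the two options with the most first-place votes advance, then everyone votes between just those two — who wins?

Round 1 first-place votes: D 12, B 36, A 26, C 41.
C and B advance.
Runoff: C is preferred to B by 79 voters; B by 36.
C wins the runoff.

C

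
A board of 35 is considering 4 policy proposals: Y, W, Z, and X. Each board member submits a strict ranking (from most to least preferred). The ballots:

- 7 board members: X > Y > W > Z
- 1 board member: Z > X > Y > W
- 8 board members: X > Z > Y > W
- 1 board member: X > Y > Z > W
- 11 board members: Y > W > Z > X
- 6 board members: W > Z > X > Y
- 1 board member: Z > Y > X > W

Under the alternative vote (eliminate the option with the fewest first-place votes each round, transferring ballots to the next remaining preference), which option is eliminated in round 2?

Round 1: Y 11, W 6, Z 2, X 16. Eliminate Z.
Round 2: Y 12, W 6, X 17. Eliminate W.

W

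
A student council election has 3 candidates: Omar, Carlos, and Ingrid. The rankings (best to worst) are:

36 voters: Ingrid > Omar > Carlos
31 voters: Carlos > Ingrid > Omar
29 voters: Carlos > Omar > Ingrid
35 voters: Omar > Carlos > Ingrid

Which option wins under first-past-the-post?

Carlos

First-place votes: Omar 35, Carlos 60, Ingrid 36.
Carlos has the most first-place votes.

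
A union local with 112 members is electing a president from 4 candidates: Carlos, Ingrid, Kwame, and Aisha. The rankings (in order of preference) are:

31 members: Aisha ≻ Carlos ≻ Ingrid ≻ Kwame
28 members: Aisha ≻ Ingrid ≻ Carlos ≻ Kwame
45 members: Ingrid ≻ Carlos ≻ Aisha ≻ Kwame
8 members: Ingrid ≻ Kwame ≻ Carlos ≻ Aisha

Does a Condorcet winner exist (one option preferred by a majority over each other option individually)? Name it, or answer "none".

Aisha

Aisha vs Carlos: 59–53 for Aisha.
Aisha vs Ingrid: 59–53 for Aisha.
Aisha vs Kwame: 104–8 for Aisha.
Aisha beats every other option head-to-head.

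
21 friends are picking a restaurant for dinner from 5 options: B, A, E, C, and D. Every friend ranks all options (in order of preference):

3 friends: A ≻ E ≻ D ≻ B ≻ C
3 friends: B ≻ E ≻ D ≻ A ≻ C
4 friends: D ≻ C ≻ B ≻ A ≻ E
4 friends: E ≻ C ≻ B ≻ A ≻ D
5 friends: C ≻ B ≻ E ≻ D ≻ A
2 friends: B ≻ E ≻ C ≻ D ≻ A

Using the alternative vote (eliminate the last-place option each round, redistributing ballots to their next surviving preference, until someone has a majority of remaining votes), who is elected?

Round 1: B 5, A 3, E 4, C 5, D 4. Eliminate A.
Round 2: B 5, E 7, C 5, D 4. Eliminate D.
Round 3: B 5, E 7, C 9. Eliminate B.
Round 4: E 12, C 9. E has a majority.

E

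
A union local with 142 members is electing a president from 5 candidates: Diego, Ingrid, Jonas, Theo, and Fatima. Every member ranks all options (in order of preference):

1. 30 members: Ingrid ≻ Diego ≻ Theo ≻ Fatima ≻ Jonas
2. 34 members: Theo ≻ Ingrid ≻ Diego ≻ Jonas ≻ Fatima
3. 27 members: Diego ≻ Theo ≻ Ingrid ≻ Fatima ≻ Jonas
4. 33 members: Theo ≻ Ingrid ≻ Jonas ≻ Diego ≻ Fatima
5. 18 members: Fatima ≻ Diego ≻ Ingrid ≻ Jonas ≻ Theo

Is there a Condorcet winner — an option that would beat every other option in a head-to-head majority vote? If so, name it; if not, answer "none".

none

Checking pairwise contests:
Ingrid beats Diego 97–45.
Theo beats Ingrid 94–48.
Diego beats Jonas 109–33.
Diego beats Theo 75–67.
Diego beats Fatima 124–18.
Every option loses at least one head-to-head, so there is no Condorcet winner.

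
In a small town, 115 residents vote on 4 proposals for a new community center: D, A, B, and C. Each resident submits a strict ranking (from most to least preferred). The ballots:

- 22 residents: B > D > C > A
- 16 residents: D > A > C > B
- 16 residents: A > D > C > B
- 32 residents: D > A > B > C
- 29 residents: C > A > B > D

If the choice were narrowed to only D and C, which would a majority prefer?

D

Voters preferring D to C: 86; preferring C to D: 29.
D wins the head-to-head.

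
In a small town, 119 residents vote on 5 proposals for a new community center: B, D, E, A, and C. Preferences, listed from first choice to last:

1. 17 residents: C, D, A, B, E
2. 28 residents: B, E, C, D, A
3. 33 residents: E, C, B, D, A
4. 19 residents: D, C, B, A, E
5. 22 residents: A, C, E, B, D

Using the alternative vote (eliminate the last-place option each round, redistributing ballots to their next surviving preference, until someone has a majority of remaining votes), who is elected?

Round 1: B 28, D 19, E 33, A 22, C 17. Eliminate C.
Round 2: B 28, D 36, E 33, A 22. Eliminate A.
Round 3: B 28, D 36, E 55. Eliminate B.
Round 4: D 36, E 83. E has a majority.

E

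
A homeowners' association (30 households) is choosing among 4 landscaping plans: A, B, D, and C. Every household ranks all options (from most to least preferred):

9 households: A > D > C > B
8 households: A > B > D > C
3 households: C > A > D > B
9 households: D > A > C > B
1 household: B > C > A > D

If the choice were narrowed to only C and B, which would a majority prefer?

C

Voters preferring C to B: 21; preferring B to C: 9.
C wins the head-to-head.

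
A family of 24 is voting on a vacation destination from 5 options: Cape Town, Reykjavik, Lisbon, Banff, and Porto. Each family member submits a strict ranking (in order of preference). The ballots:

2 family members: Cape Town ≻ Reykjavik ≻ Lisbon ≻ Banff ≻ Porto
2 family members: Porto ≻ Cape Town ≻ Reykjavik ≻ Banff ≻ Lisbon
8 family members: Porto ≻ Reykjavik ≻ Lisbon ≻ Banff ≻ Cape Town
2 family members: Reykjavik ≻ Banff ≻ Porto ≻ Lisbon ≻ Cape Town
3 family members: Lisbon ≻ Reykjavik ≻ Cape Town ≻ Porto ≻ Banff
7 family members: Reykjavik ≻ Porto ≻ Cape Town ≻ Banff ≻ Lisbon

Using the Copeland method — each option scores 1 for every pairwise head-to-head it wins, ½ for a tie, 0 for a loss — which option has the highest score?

Cape Town: beats Banff; loses to Reykjavik, Lisbon, and Porto → score 1.
Reykjavik: beats Cape Town, Lisbon, Banff, and Porto → score 4.
Lisbon: beats Cape Town and Banff; loses to Reykjavik and Porto → score 2.
Banff: loses to Cape Town, Reykjavik, Lisbon, and Porto → score 0.
Porto: beats Cape Town, Lisbon, and Banff; loses to Reykjavik → score 3.
Reykjavik has the best pairwise record.

Reykjavik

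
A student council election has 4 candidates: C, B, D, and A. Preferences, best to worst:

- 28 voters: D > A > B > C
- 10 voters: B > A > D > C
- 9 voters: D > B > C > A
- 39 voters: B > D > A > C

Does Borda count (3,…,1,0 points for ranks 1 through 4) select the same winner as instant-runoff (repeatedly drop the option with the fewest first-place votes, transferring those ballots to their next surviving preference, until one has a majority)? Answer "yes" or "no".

no

Borda — scores: C 9, B 193, D 199, A 115. Winner: D.
Instant-runoff — R1 C 0, B 49, D 37, A 0 (B winner). Winner: B.
The two methods disagree.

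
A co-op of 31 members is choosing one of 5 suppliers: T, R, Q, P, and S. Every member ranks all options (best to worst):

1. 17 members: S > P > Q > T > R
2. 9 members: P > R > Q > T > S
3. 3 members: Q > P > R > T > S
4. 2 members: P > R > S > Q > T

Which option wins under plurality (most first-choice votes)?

S

First-place votes: T 0, R 0, Q 3, P 11, S 17.
S has the most first-place votes.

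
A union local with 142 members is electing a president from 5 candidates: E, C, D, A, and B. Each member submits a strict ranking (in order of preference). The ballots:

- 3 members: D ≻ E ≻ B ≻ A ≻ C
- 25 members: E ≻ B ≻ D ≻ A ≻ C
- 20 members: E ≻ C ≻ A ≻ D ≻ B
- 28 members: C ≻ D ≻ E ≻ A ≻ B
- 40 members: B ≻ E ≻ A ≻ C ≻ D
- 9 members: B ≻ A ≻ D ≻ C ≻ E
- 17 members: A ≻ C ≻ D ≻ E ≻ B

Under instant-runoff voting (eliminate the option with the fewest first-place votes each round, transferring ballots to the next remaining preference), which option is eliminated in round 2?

Round 1: E 45, C 28, D 3, A 17, B 49. Eliminate D.
Round 2: E 48, C 28, A 17, B 49. Eliminate A.

A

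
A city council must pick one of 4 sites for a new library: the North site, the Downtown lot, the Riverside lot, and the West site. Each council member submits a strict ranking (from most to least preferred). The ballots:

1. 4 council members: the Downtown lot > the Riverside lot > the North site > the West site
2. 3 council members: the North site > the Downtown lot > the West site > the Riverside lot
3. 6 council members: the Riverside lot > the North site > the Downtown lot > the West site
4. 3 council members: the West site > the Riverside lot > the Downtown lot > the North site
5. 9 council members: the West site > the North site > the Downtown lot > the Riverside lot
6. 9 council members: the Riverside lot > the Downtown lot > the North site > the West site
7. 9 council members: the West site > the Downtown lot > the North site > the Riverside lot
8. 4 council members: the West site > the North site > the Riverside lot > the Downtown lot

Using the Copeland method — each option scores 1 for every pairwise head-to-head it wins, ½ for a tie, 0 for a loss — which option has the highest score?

the West site

the North site: beats the Riverside lot; loses to the Downtown lot and the West site → score 1.
the Downtown lot: beats the North site and the Riverside lot; loses to the West site → score 2.
the Riverside lot: loses to the North site, the Downtown lot, and the West site → score 0.
the West site: beats the North site, the Downtown lot, and the Riverside lot → score 3.
the West site has the best pairwise record.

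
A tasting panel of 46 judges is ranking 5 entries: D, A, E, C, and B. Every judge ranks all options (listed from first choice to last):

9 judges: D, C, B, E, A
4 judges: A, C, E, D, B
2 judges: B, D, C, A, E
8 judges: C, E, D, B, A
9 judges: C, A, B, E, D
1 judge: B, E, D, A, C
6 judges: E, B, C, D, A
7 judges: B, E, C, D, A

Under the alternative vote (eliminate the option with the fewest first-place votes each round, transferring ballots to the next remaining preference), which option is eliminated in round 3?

D

Round 1: D 9, A 4, E 6, C 17, B 10. Eliminate A.
Round 2: D 9, E 6, C 21, B 10. Eliminate E.
Round 3: D 9, C 21, B 16. Eliminate D.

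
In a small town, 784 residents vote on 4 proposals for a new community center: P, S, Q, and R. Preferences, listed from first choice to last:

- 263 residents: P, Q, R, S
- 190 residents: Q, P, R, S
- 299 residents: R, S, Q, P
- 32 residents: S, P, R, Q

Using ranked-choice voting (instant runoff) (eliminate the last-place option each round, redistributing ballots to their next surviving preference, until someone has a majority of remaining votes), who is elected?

P

Round 1: P 263, S 32, Q 190, R 299. Eliminate S.
Round 2: P 295, Q 190, R 299. Eliminate Q.
Round 3: P 485, R 299. P has a majority.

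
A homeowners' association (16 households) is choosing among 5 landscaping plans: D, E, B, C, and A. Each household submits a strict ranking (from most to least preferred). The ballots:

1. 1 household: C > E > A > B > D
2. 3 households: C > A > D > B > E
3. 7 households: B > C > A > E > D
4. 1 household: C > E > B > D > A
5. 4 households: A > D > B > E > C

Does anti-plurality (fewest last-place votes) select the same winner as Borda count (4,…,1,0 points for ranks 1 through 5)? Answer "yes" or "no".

Anti-plurality — last-place votes: D 8, E 3, B 0, C 4, A 1. Winner: B.
Borda — scores: D 19, E 17, B 42, C 41, A 41. Winner: B.
The two methods agree.

yes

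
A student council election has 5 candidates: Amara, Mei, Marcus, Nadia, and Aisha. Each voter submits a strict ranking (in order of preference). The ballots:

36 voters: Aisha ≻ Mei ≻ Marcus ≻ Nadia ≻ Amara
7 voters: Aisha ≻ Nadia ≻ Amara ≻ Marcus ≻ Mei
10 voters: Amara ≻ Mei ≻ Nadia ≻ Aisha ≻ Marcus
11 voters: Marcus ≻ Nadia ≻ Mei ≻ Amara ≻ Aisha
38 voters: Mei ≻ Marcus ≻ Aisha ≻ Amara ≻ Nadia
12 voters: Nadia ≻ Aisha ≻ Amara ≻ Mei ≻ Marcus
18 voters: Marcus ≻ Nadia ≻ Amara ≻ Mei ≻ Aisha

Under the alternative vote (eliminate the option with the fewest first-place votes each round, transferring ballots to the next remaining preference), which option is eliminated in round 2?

Nadia

Round 1: Amara 10, Mei 38, Marcus 29, Nadia 12, Aisha 43. Eliminate Amara.
Round 2: Mei 48, Marcus 29, Nadia 12, Aisha 43. Eliminate Nadia.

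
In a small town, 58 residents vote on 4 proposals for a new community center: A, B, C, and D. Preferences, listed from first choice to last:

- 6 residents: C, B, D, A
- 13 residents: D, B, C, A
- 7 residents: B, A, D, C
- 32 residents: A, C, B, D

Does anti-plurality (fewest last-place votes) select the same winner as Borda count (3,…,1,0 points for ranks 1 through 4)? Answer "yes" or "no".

Anti-plurality — last-place votes: A 19, B 0, C 7, D 32. Winner: B.
Borda — scores: A 110, B 91, C 95, D 52. Winner: A.
The two methods disagree.

no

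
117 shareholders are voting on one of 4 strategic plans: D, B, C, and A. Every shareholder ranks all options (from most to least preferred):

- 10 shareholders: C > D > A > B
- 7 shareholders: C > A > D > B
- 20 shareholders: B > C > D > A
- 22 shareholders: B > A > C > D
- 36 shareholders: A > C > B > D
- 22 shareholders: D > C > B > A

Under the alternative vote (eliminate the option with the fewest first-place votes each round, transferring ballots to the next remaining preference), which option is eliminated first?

C

Round 1: D 22, B 42, C 17, A 36. Eliminate C.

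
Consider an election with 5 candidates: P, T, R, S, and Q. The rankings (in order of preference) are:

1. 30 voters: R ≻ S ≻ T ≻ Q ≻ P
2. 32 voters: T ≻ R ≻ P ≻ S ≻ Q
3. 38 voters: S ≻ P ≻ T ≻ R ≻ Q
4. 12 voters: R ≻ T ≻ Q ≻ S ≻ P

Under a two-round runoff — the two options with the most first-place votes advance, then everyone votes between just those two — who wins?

R

Round 1 first-place votes: P 0, T 32, R 42, S 38, Q 0.
R and S advance.
Runoff: R is preferred to S by 74 voters; S by 38.
R wins the runoff.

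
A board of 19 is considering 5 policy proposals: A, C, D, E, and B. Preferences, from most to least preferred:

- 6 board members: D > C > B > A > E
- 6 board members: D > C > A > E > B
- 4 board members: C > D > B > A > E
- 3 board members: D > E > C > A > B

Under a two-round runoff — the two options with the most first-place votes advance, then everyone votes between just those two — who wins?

Round 1 first-place votes: A 0, C 4, D 15, E 0, B 0.
D and C advance.
Runoff: D is preferred to C by 15 voters; C by 4.
D wins the runoff.

D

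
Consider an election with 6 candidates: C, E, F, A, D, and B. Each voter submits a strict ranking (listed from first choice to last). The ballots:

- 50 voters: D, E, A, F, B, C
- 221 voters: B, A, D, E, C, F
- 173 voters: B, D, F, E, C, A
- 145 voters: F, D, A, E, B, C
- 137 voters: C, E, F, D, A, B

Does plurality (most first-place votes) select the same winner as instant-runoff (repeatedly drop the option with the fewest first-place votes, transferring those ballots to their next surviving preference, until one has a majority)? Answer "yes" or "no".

Plurality — first-place votes: C 137, E 0, F 145, A 0, D 50, B 394. Winner: B.
Instant-runoff — R1 C 137, E 0, F 145, A 0, D 50, B 394 (B winner). Winner: B.
The two methods agree.

yes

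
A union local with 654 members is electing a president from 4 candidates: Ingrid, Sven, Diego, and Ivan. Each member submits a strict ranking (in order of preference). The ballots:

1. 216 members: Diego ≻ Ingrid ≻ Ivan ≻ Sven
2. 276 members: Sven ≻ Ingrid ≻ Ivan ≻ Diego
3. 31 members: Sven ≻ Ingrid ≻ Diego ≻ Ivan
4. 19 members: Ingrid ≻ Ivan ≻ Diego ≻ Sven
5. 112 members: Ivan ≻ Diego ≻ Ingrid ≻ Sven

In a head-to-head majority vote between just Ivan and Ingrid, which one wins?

Ingrid

Voters preferring Ivan to Ingrid: 112; preferring Ingrid to Ivan: 542.
Ingrid wins the head-to-head.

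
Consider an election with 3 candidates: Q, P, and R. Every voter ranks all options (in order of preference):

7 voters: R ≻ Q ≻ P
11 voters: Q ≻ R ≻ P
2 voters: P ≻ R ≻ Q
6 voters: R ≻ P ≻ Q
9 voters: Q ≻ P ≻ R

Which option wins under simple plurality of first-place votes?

First-place votes: Q 20, P 2, R 13.
Q has the most first-place votes.

Q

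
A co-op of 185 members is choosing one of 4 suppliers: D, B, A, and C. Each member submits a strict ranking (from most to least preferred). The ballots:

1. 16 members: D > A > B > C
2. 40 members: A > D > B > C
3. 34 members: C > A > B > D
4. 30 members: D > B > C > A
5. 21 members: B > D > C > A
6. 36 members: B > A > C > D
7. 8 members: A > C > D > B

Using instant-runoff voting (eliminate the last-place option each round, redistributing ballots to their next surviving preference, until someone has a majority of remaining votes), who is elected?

A

Round 1: D 46, B 57, A 48, C 34. Eliminate C.
Round 2: D 46, B 57, A 82. Eliminate D.
Round 3: B 87, A 98. A has a majority.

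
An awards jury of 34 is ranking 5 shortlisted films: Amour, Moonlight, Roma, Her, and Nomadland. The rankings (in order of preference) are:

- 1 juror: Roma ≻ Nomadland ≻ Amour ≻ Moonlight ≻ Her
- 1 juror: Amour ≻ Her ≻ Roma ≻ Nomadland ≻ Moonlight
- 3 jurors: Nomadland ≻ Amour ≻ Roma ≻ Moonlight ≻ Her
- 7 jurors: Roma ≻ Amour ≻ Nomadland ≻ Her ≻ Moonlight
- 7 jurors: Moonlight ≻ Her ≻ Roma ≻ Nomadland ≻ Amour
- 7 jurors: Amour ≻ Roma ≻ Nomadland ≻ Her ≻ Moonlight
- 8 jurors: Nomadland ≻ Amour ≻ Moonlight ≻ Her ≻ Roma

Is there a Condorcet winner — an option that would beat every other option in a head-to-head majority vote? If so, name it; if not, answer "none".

Checking pairwise contests:
Nomadland beats Amour 19–15.
Amour beats Moonlight 27–7.
Amour beats Roma 19–15.
Amour beats Her 27–7.
Roma beats Nomadland 23–11.
Every option loses at least one head-to-head, so there is no Condorcet winner.

none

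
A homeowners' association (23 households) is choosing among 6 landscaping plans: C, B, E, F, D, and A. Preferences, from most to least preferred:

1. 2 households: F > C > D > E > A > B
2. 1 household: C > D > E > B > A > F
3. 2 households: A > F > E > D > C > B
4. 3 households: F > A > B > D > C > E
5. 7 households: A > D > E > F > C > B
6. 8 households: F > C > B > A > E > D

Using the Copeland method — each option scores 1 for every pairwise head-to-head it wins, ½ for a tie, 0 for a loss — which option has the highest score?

C: beats B and E; loses to F, D, and A → score 2.
B: loses to C, E, F, D, and A → score 0.
E: beats B; loses to C, F, D, and A → score 1.
F: beats C, B, E, D, and A → score 5.
D: beats C, B, and E; loses to F and A → score 3.
A: beats C, B, E, and D; loses to F → score 4.
F has the best pairwise record.

F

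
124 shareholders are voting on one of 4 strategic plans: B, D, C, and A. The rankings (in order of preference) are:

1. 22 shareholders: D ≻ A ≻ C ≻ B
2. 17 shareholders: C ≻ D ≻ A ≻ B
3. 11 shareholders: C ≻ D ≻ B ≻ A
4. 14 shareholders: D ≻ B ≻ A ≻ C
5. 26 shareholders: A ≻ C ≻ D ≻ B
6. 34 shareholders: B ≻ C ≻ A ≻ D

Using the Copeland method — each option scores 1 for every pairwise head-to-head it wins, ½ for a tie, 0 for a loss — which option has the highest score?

B: loses to D, C, and A → score 0.
D: beats B and A; loses to C → score 2.
C: beats B and D; ties A → score 2.5.
A: beats B; ties C; loses to D → score 1.5.
C has the best pairwise record.

C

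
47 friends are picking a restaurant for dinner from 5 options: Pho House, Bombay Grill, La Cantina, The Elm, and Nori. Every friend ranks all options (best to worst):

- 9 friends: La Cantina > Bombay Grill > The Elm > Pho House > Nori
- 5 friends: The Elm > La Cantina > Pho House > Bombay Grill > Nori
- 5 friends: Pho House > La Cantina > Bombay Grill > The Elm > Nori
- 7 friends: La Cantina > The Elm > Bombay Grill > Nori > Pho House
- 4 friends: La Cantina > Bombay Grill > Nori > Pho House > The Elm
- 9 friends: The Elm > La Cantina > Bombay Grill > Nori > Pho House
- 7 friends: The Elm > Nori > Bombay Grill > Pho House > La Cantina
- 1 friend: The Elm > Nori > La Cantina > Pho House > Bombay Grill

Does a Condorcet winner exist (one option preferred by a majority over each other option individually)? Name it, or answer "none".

La Cantina vs Pho House: 35–12 for La Cantina.
La Cantina vs Bombay Grill: 40–7 for La Cantina.
La Cantina vs The Elm: 25–22 for La Cantina.
La Cantina vs Nori: 39–8 for La Cantina.
La Cantina beats every other option head-to-head.

La Cantina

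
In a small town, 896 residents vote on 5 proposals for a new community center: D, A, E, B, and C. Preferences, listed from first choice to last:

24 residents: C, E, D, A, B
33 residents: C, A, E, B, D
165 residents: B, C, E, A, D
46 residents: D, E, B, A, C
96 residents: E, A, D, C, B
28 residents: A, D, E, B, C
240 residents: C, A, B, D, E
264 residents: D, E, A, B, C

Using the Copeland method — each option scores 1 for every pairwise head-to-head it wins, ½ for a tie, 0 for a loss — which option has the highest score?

C

D: beats E and B; loses to A and C → score 2.
A: beats D and B; loses to E and C → score 2.
E: beats A and B; loses to D and C → score 2.
B: beats C; loses to D, A, and E → score 1.
C: beats D, A, and E; loses to B → score 3.
C has the best pairwise record.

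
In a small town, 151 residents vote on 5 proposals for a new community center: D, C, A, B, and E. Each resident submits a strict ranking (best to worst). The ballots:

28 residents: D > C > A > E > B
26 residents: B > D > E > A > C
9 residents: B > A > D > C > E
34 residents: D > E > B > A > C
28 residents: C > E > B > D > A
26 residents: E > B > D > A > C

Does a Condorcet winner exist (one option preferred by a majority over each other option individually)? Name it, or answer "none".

Checking pairwise contests:
B beats D 89–62.
D beats C 123–28.
D beats A 142–9.
E beats B 116–35.
D beats E 97–54.
Every option loses at least one head-to-head, so there is no Condorcet winner.

none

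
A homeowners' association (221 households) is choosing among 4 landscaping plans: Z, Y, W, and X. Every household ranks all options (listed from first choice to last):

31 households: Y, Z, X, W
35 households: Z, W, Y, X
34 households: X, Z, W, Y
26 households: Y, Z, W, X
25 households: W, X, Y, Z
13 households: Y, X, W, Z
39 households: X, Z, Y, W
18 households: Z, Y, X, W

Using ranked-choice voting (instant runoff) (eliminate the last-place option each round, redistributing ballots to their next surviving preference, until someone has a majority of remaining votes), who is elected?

Y

Round 1: Z 53, Y 70, W 25, X 73. Eliminate W.
Round 2: Z 53, Y 70, X 98. Eliminate Z.
Round 3: Y 123, X 98. Y has a majority.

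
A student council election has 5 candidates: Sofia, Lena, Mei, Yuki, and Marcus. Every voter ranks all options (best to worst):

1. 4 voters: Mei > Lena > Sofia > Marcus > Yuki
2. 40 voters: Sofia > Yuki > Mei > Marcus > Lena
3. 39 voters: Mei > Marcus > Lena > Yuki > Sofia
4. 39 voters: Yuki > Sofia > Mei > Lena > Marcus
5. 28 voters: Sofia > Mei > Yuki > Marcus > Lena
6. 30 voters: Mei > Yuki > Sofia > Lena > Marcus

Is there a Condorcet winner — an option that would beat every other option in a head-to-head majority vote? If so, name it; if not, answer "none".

Checking pairwise contests:
Yuki beats Sofia 108–72.
Sofia beats Lena 137–43.
Sofia beats Mei 107–73.
Mei beats Yuki 101–79.
Sofia beats Marcus 141–39.
Every option loses at least one head-to-head, so there is no Condorcet winner.

none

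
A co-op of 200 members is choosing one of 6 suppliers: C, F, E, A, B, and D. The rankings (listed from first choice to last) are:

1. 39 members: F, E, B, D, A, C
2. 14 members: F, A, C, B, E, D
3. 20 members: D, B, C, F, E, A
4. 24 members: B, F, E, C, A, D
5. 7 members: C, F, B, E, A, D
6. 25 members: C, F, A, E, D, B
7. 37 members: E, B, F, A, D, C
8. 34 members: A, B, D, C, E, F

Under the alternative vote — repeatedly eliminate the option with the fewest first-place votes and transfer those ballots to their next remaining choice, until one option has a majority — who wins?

Round 1: C 32, F 53, E 37, A 34, B 24, D 20. Eliminate D.
Round 2: C 32, F 53, E 37, A 34, B 44. Eliminate C.
Round 3: F 85, E 37, A 34, B 44. Eliminate A.
Round 4: F 85, E 37, B 78. Eliminate E.
Round 5: F 85, B 115. B has a majority.

B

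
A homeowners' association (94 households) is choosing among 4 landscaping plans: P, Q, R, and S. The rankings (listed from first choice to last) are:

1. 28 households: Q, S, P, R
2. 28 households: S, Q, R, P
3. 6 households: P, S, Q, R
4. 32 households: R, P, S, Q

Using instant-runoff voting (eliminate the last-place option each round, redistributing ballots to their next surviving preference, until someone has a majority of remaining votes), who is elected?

S

Round 1: P 6, Q 28, R 32, S 28. Eliminate P.
Round 2: Q 28, R 32, S 34. Eliminate Q.
Round 3: R 32, S 62. S has a majority.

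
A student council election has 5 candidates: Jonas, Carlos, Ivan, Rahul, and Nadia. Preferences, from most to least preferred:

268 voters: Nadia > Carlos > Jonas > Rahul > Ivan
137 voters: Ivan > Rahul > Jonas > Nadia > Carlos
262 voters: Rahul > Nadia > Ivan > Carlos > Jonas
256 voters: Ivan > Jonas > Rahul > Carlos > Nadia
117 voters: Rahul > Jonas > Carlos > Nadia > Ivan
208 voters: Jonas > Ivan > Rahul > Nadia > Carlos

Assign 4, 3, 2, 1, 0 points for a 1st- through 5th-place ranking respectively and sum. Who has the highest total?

Jonas: 268·2 + 137·2 + 262·0 + 256·3 + 117·3 + 208·4 = 2761
Carlos: 268·3 + 137·0 + 262·1 + 256·1 + 117·2 + 208·0 = 1556
Ivan: 268·0 + 137·4 + 262·2 + 256·4 + 117·0 + 208·3 = 2720
Rahul: 268·1 + 137·3 + 262·4 + 256·2 + 117·4 + 208·2 = 3123
Nadia: 268·4 + 137·1 + 262·3 + 256·0 + 117·1 + 208·1 = 2320
Rahul has the highest Borda score (3123).

Rahul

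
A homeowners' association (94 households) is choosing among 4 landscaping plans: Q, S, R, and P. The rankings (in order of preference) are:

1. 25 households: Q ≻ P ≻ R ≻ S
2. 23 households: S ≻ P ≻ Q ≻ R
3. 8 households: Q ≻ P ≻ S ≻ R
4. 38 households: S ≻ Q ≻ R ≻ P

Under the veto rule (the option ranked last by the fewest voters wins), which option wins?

Q

Last-place votes: Q 0, S 25, R 31, P 38.
Q is ranked last by the fewest voters, so Q wins.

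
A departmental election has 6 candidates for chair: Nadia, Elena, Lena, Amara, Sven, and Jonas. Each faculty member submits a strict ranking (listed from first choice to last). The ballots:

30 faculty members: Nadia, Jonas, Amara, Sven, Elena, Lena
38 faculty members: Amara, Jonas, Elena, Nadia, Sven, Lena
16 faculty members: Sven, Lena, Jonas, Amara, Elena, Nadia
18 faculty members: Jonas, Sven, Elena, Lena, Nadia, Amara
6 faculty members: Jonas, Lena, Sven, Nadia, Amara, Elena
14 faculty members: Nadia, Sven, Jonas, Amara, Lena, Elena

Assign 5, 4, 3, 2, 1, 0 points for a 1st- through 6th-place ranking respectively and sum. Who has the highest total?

Nadia: 30·5 + 38·2 + 16·0 + 18·1 + 6·2 + 14·5 = 326
Elena: 30·1 + 38·3 + 16·1 + 18·3 + 6·0 + 14·0 = 214
Lena: 30·0 + 38·0 + 16·4 + 18·2 + 6·4 + 14·1 = 138
Amara: 30·3 + 38·5 + 16·2 + 18·0 + 6·1 + 14·2 = 346
Sven: 30·2 + 38·1 + 16·5 + 18·4 + 6·3 + 14·4 = 324
Jonas: 30·4 + 38·4 + 16·3 + 18·5 + 6·5 + 14·3 = 482
Jonas has the highest Borda score (482).

Jonas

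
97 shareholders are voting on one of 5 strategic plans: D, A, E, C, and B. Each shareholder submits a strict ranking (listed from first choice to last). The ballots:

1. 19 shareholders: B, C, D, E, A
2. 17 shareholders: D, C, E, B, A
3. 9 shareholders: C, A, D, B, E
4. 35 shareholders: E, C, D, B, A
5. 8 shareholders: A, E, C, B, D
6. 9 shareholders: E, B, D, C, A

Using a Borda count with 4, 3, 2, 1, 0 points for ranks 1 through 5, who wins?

C

D: 19·2 + 17·4 + 9·2 + 35·2 + 8·0 + 9·2 = 212
A: 19·0 + 17·0 + 9·3 + 35·0 + 8·4 + 9·0 = 59
E: 19·1 + 17·2 + 9·0 + 35·4 + 8·3 + 9·4 = 253
C: 19·3 + 17·3 + 9·4 + 35·3 + 8·2 + 9·1 = 274
B: 19·4 + 17·1 + 9·1 + 35·1 + 8·1 + 9·3 = 172
C has the highest Borda score (274).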